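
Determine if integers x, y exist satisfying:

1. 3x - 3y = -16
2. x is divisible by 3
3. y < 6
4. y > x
No

Even the single constraint (3x - 3y = -16) is infeasible over the integers.

  - 3x - 3y = -16: every term on the left is divisible by 3, so the LHS ≡ 0 (mod 3), but the RHS -16 is not — no integer solution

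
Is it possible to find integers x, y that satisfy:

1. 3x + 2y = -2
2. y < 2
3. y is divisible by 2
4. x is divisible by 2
Yes

Take x = 2, y = -4. Substituting into each constraint:
  (1) 3(2) + 2(-4) = -2 ✓
  (2) -4 < 2 ✓
  (3) -4 = 2 × -2, remainder 0 ✓
  (4) 2 = 2 × 1, remainder 0 ✓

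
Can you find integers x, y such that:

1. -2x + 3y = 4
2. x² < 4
Yes

Take x = 1, y = 2. Substituting into each constraint:
  (1) -2(1) + 3(2) = 4 ✓
  (2) x² = (1)² = 1, and 1 < 4 ✓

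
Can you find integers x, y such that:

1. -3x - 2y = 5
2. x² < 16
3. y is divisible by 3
No

A contradictory subset is {-3x - 2y = 5, y is divisible by 3}. No integer assignment can satisfy these jointly:

  - -3x - 2y = 5: is a linear equation tying the variables together
  - y is divisible by 3: restricts y to multiples of 3

Modular obstruction: writing y = 3y', every remaining term of the linear equation is divisible by 3, so the left side is ≡ 0 (mod 3); but the right side 5 ≡ 2 (mod 3). No integers can satisfy it.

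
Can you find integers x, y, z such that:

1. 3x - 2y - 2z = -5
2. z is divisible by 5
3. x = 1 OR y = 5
Yes

Take x = -5, y = 5, z = -10. Substituting into each constraint:
  (1) 3(-5) - 2(5) - 2(-10) = -5 ✓
  (2) -10 = 5 × -2, remainder 0 ✓
  (3) y = 5, target 5 ✓ (second branch holds)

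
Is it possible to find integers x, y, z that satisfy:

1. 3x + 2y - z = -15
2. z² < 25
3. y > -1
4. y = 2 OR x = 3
Yes

Take x = -7, y = 2, z = -2. Substituting into each constraint:
  (1) 3(-7) + 2(2) + 2 = -15 ✓
  (2) z² = (-2)² = 4, and 4 < 25 ✓
  (3) 2 > -1 ✓
  (4) y = 2, target 2 ✓ (first branch holds)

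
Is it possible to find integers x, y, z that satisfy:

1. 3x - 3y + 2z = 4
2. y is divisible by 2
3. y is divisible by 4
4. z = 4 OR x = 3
No

A contradictory subset is {3x - 3y + 2z = 4, y is divisible by 4, z = 4 OR x = 3}. No integer assignment can satisfy these jointly:

  - 3x - 3y + 2z = 4: is a linear equation tying the variables together
  - y is divisible by 4: restricts y to multiples of 4
  - z = 4 OR x = 3: forces a choice: either z = 4 or x = 3

Split on the disjunction (z = 4 OR x = 3):
  • If z = 4: with z = 4, writing y = 4y', every remaining term of the linear equation is divisible by 3, so the left side is ≡ 0 (mod 3); but the right side -4 ≡ 2 (mod 3). No integers can satisfy it.
  • If x = 3: with x = 3, writing y = 4y', every remaining term of the linear equation is divisible by 2, so the left side is ≡ 0 (mod 2); but the right side -5 ≡ 1 (mod 2). No integers can satisfy it.
Both branches are infeasible, so the system has no integer solution.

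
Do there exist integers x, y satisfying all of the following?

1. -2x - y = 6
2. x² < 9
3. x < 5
Yes

Take x = 0, y = -6. Substituting into each constraint:
  (1) -2(0) + 6 = 6 ✓
  (2) x² = (0)² = 0, and 0 < 9 ✓
  (3) 0 < 5 ✓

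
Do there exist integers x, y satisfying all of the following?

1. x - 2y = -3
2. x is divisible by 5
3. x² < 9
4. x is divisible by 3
No

The full constraint system is jointly infeasible over the integers. Each constraint and what it forces:

  - x - 2y = -3: is a linear equation tying the variables together
  - x is divisible by 5: restricts x to multiples of 5
  - x² < 9: restricts x to |x| ≤ 2
  - x is divisible by 3: restricts x to multiples of 3

The bounds confine x to {0} with 3 | x. For each value, substitute into the equation:
  • x = 0: the equation gives -2y = -3, so y would not be an integer.
Every case fails, so no integer solution exists.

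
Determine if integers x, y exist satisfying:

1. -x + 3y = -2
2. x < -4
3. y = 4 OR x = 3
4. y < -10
No

A contradictory subset is {x < -4, y = 4 OR x = 3, y < -10}. No integer assignment can satisfy these jointly:

  - x < -4: bounds one variable relative to a constant
  - y = 4 OR x = 3: forces a choice: either y = 4 or x = 3
  - y < -10: bounds one variable relative to a constant

Split on the disjunction (y = 4 OR x = 3):
  • If y = 4: this contradicts the bound y ≤ -11.
  • If x = 3: this contradicts the bound x ≤ -5.
Both branches are infeasible, so the system has no integer solution.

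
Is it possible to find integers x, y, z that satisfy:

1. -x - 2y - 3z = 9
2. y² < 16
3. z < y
Yes

Take x = -11, y = 1, z = 0. Substituting into each constraint:
  (1) 11 - 2(1) - 3(0) = 9 ✓
  (2) y² = (1)² = 1, and 1 < 16 ✓
  (3) 0 < 1 ✓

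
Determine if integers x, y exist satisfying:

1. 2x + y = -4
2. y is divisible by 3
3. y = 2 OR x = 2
No

The full constraint system is jointly infeasible over the integers. Each constraint and what it forces:

  - 2x + y = -4: is a linear equation tying the variables together
  - y is divisible by 3: restricts y to multiples of 3
  - y = 2 OR x = 2: forces a choice: either y = 2 or x = 2

Split on the disjunction (y = 2 OR x = 2):
  • If y = 2: this contradicts the divisibility constraint — 2 is not a multiple of 3.
  • If x = 2: with x = 2, writing y = 3y', every remaining term of the linear equation is divisible by 3, so the left side is ≡ 0 (mod 3); but the right side -8 ≡ 1 (mod 3). No integers can satisfy it.
Both branches are infeasible, so the system has no integer solution.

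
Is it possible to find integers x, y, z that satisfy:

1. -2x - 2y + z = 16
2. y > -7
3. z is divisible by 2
Yes

Take x = -2, y = -6, z = 0. Substituting into each constraint:
  (1) -2(-2) - 2(-6) + 0 = 16 ✓
  (2) -6 > -7 ✓
  (3) 0 = 2 × 0, remainder 0 ✓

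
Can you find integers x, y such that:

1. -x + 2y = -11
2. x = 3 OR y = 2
Yes

Take x = 15, y = 2. Substituting into each constraint:
  (1) (-15) + 2(2) = -11 ✓
  (2) y = 2, target 2 ✓ (second branch holds)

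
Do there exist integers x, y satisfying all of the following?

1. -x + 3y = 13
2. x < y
Yes

Take x = -13, y = 0. Substituting into each constraint:
  (1) 13 + 3(0) = 13 ✓
  (2) -13 < 0 ✓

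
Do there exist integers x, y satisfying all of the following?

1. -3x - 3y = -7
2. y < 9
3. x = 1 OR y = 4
No

Even the single constraint (-3x - 3y = -7) is infeasible over the integers.

  - -3x - 3y = -7: every term on the left is divisible by 3, so the LHS ≡ 0 (mod 3), but the RHS -7 is not — no integer solution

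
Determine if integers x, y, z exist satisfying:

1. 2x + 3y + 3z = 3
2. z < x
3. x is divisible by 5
Yes

Take x = 0, y = 2, z = -1. Substituting into each constraint:
  (1) 2(0) + 3(2) + 3(-1) = 3 ✓
  (2) -1 < 0 ✓
  (3) 0 = 5 × 0, remainder 0 ✓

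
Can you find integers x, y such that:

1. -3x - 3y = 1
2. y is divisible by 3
No

Even the single constraint (-3x - 3y = 1) is infeasible over the integers.

  - -3x - 3y = 1: every term on the left is divisible by 3, so the LHS ≡ 0 (mod 3), but the RHS 1 is not — no integer solution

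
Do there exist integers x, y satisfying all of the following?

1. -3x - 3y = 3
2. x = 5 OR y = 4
Yes

Take x = -5, y = 4. Substituting into each constraint:
  (1) -3(-5) - 3(4) = 3 ✓
  (2) y = 4, target 4 ✓ (second branch holds)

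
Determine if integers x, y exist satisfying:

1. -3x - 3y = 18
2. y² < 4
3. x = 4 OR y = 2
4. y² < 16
No

A contradictory subset is {-3x - 3y = 18, y² < 4, x = 4 OR y = 2}. No integer assignment can satisfy these jointly:

  - -3x - 3y = 18: is a linear equation tying the variables together
  - y² < 4: restricts y to |y| ≤ 1
  - x = 4 OR y = 2: forces a choice: either x = 4 or y = 2

Split on the disjunction (x = 4 OR y = 2):
  • If x = 4: the equation forces y = -10, but y² < 4 requires |y| ≤ 1.
  • If y = 2: this contradicts y² < 4, which requires |y| ≤ 1.
Both branches are infeasible, so the system has no integer solution.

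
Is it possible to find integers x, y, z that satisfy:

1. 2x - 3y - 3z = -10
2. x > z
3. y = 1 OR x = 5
Yes

Take x = 10, y = 1, z = 9. Substituting into each constraint:
  (1) 2(10) - 3(1) - 3(9) = -10 ✓
  (2) 10 > 9 ✓
  (3) y = 1, target 1 ✓ (first branch holds)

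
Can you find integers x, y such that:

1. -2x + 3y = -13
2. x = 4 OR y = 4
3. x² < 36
No

A contradictory subset is {-2x + 3y = -13, x = 4 OR y = 4}. No integer assignment can satisfy these jointly:

  - -2x + 3y = -13: is a linear equation tying the variables together
  - x = 4 OR y = 4: forces a choice: either x = 4 or y = 4

Split on the disjunction (x = 4 OR y = 4):
  • If x = 4: with x = 4, every remaining term of the linear equation is divisible by 3, so the left side is ≡ 0 (mod 3); but the right side -5 ≡ 1 (mod 3). No integers can satisfy it.
  • If y = 4: with y = 4, every remaining term of the linear equation is divisible by 2, so the left side is ≡ 0 (mod 2); but the right side -25 ≡ 1 (mod 2). No integers can satisfy it.
Both branches are infeasible, so the system has no integer solution.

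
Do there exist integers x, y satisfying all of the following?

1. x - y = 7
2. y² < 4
Yes

Take x = 7, y = 0. Substituting into each constraint:
  (1) 7 + 0 = 7 ✓
  (2) y² = (0)² = 0, and 0 < 4 ✓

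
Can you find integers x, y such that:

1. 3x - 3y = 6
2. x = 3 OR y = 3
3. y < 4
Yes

Take x = 3, y = 1. Substituting into each constraint:
  (1) 3(3) - 3(1) = 6 ✓
  (2) x = 3, target 3 ✓ (first branch holds)
  (3) 1 < 4 ✓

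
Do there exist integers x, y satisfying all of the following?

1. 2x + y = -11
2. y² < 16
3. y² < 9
Yes

Take x = -6, y = 1. Substituting into each constraint:
  (1) 2(-6) + 1 = -11 ✓
  (2) y² = (1)² = 1, and 1 < 16 ✓
  (3) y² = (1)² = 1, and 1 < 9 ✓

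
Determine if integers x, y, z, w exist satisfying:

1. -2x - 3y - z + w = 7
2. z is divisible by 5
Yes

Take x = 0, y = 0, z = 0, w = 7. Substituting into each constraint:
  (1) -2(0) - 3(0) + 0 + 7 = 7 ✓
  (2) 0 = 5 × 0, remainder 0 ✓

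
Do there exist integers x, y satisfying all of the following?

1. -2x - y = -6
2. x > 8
Yes

Take x = 9, y = -12. Substituting into each constraint:
  (1) -2(9) + 12 = -6 ✓
  (2) 9 > 8 ✓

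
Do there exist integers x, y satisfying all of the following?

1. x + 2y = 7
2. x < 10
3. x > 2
Yes

Take x = 7, y = 0. Substituting into each constraint:
  (1) 7 + 2(0) = 7 ✓
  (2) 7 < 10 ✓
  (3) 7 > 2 ✓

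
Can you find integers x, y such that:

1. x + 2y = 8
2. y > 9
Yes

Take x = -12, y = 10. Substituting into each constraint:
  (1) (-12) + 2(10) = 8 ✓
  (2) 10 > 9 ✓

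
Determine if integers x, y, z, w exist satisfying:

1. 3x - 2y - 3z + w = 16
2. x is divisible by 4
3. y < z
Yes

Take x = 0, y = -1, z = 0, w = 14. Substituting into each constraint:
  (1) 3(0) - 2(-1) - 3(0) + 14 = 16 ✓
  (2) 0 = 4 × 0, remainder 0 ✓
  (3) -1 < 0 ✓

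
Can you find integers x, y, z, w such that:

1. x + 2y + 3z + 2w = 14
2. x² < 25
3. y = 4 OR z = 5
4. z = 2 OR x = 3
Yes

Take x = 3, y = 4, z = 1, w = 0. Substituting into each constraint:
  (1) 3 + 2(4) + 3(1) + 2(0) = 14 ✓
  (2) x² = (3)² = 9, and 9 < 25 ✓
  (3) y = 4, target 4 ✓ (first branch holds)
  (4) x = 3, target 3 ✓ (second branch holds)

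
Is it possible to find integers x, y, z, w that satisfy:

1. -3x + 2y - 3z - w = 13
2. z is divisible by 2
Yes

Take x = -3, y = 2, z = 0, w = 0. Substituting into each constraint:
  (1) -3(-3) + 2(2) - 3(0) + 0 = 13 ✓
  (2) 0 = 2 × 0, remainder 0 ✓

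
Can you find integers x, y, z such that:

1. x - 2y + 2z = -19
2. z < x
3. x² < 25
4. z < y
Yes

Take x = 1, y = 10, z = 0. Substituting into each constraint:
  (1) 1 - 2(10) + 2(0) = -19 ✓
  (2) 0 < 1 ✓
  (3) x² = (1)² = 1, and 1 < 25 ✓
  (4) 0 < 10 ✓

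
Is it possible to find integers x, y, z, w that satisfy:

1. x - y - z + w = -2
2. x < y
Yes

Take x = 0, y = 1, z = 0, w = -1. Substituting into each constraint:
  (1) 0 + (-1) + 0 + (-1) = -2 ✓
  (2) 0 < 1 ✓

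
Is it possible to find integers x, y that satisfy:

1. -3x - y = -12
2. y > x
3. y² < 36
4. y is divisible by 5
No

A contradictory subset is {-3x - y = -12, y > x, y² < 36}. No integer assignment can satisfy these jointly:

  - -3x - y = -12: is a linear equation tying the variables together
  - y > x: bounds one variable relative to another variable
  - y² < 36: restricts y to |y| ≤ 5

The bounds confine y to {-5, -4, -3, -2, -1, 0, 1, 2, 3, 4, 5}. For each value, substitute into the equation:
  • y = -5: the equation gives -3x = -17, so x would not be an integer.
  • y = -4: the equation gives -3x = -16, so x would not be an integer.
  • y = -3: the equation forces x = 5, but y > x fails since -3 ≤ 5.
  • y = -2: the equation gives -3x = -14, so x would not be an integer.
  • y = -1: the equation gives -3x = -13, so x would not be an integer.
  • y = 0: the equation forces x = 4, but y > x fails since 0 ≤ 4.
  • y = 1: the equation gives -3x = -11, so x would not be an integer.
  • y = 2: the equation gives -3x = -10, so x would not be an integer.
  • y = 3: the equation forces x = 3, but y > x fails since 3 ≤ 3.
  • y = 4: the equation gives -3x = -8, so x would not be an integer.
  • y = 5: the equation gives -3x = -7, so x would not be an integer.
Every case fails, so no integer solution exists.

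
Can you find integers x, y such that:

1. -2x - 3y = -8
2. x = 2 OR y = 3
No

The full constraint system is jointly infeasible over the integers. Each constraint and what it forces:

  - -2x - 3y = -8: is a linear equation tying the variables together
  - x = 2 OR y = 3: forces a choice: either x = 2 or y = 3

Split on the disjunction (x = 2 OR y = 3):
  • If x = 2: with x = 2, every remaining term of the linear equation is divisible by 3, so the left side is ≡ 0 (mod 3); but the right side -4 ≡ 2 (mod 3). No integers can satisfy it.
  • If y = 3: with y = 3, every remaining term of the linear equation is divisible by 2, so the left side is ≡ 0 (mod 2); but the right side 1 ≡ 1 (mod 2). No integers can satisfy it.
Both branches are infeasible, so the system has no integer solution.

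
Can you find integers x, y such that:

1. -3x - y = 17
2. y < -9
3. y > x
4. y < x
No

A contradictory subset is {y > x, y < x}. No integer assignment can satisfy these jointly:

  - y > x: bounds one variable relative to another variable
  - y < x: bounds one variable relative to another variable

Direct contradiction: y > x and x > y cannot both hold.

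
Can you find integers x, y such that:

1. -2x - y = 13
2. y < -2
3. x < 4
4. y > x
Yes

Take x = -5, y = -3. Substituting into each constraint:
  (1) -2(-5) + 3 = 13 ✓
  (2) -3 < -2 ✓
  (3) -5 < 4 ✓
  (4) -3 > -5 ✓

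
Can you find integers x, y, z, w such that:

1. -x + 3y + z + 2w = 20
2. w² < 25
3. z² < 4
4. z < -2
No

A contradictory subset is {z² < 4, z < -2}. No integer assignment can satisfy these jointly:

  - z² < 4: restricts z to |z| ≤ 1
  - z < -2: bounds one variable relative to a constant

Direct contradiction: the bounds on z require z ≥ -1 and z ≤ -3 simultaneously, which is empty.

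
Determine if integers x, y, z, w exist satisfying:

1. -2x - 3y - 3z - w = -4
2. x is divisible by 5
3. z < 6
Yes

Take x = 0, y = 0, z = 0, w = 4. Substituting into each constraint:
  (1) -2(0) - 3(0) - 3(0) + (-4) = -4 ✓
  (2) 0 = 5 × 0, remainder 0 ✓
  (3) 0 < 6 ✓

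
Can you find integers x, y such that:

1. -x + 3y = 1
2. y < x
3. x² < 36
Yes

Take x = 2, y = 1. Substituting into each constraint:
  (1) (-2) + 3(1) = 1 ✓
  (2) 1 < 2 ✓
  (3) x² = (2)² = 4, and 4 < 36 ✓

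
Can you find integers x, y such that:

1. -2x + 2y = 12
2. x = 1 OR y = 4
Yes

Take x = -2, y = 4. Substituting into each constraint:
  (1) -2(-2) + 2(4) = 12 ✓
  (2) y = 4, target 4 ✓ (second branch holds)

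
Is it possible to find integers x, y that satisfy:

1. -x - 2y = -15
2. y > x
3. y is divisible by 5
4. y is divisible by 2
Yes

Take x = -5, y = 10. Substituting into each constraint:
  (1) 5 - 2(10) = -15 ✓
  (2) 10 > -5 ✓
  (3) 10 = 5 × 2, remainder 0 ✓
  (4) 10 = 2 × 5, remainder 0 ✓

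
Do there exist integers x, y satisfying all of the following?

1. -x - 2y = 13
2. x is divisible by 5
Yes

Take x = -15, y = 1. Substituting into each constraint:
  (1) 15 - 2(1) = 13 ✓
  (2) -15 = 5 × -3, remainder 0 ✓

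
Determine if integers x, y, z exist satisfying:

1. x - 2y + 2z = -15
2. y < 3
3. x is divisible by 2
No

A contradictory subset is {x - 2y + 2z = -15, x is divisible by 2}. No integer assignment can satisfy these jointly:

  - x - 2y + 2z = -15: is a linear equation tying the variables together
  - x is divisible by 2: restricts x to multiples of 2

Modular obstruction: writing x = 2x', every remaining term of the linear equation is divisible by 2, so the left side is ≡ 0 (mod 2); but the right side -15 ≡ 1 (mod 2). No integers can satisfy it.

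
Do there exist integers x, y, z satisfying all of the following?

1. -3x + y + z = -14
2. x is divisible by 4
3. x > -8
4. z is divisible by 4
Yes

Take x = 0, y = -14, z = 0. Substituting into each constraint:
  (1) -3(0) + (-14) + 0 = -14 ✓
  (2) 0 = 4 × 0, remainder 0 ✓
  (3) 0 > -8 ✓
  (4) 0 = 4 × 0, remainder 0 ✓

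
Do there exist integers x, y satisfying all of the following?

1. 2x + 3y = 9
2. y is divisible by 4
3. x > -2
No

A contradictory subset is {2x + 3y = 9, y is divisible by 4}. No integer assignment can satisfy these jointly:

  - 2x + 3y = 9: is a linear equation tying the variables together
  - y is divisible by 4: restricts y to multiples of 4

Modular obstruction: writing y = 4y', every remaining term of the linear equation is divisible by 2, so the left side is ≡ 0 (mod 2); but the right side 9 ≡ 1 (mod 2). No integers can satisfy it.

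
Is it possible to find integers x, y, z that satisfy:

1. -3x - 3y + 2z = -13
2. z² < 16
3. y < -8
Yes

Take x = 14, y = -9, z = 1. Substituting into each constraint:
  (1) -3(14) - 3(-9) + 2(1) = -13 ✓
  (2) z² = (1)² = 1, and 1 < 16 ✓
  (3) -9 < -8 ✓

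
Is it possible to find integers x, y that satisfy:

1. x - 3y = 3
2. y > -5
Yes

Take x = 3, y = 0. Substituting into each constraint:
  (1) 3 - 3(0) = 3 ✓
  (2) 0 > -5 ✓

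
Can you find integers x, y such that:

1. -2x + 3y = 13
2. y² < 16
Yes

Take x = -8, y = -1. Substituting into each constraint:
  (1) -2(-8) + 3(-1) = 13 ✓
  (2) y² = (-1)² = 1, and 1 < 16 ✓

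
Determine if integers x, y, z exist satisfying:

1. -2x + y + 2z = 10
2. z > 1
Yes

Take x = 0, y = 0, z = 5. Substituting into each constraint:
  (1) -2(0) + 0 + 2(5) = 10 ✓
  (2) 5 > 1 ✓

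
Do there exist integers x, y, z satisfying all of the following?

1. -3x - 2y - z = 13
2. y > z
Yes

Take x = -5, y = 1, z = 0. Substituting into each constraint:
  (1) -3(-5) - 2(1) + 0 = 13 ✓
  (2) 1 > 0 ✓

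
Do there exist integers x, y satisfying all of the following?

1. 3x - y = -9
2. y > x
Yes

Take x = -3, y = 0. Substituting into each constraint:
  (1) 3(-3) + 0 = -9 ✓
  (2) 0 > -3 ✓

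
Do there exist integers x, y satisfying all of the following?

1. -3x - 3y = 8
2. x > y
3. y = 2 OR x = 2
No

Even the single constraint (-3x - 3y = 8) is infeasible over the integers.

  - -3x - 3y = 8: every term on the left is divisible by 3, so the LHS ≡ 0 (mod 3), but the RHS 8 is not — no integer solution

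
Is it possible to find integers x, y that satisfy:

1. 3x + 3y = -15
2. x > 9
Yes

Take x = 10, y = -15. Substituting into each constraint:
  (1) 3(10) + 3(-15) = -15 ✓
  (2) 10 > 9 ✓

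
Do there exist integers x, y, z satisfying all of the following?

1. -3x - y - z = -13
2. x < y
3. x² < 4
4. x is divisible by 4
Yes

Take x = 0, y = 1, z = 12. Substituting into each constraint:
  (1) -3(0) + (-1) + (-12) = -13 ✓
  (2) 0 < 1 ✓
  (3) x² = (0)² = 0, and 0 < 4 ✓
  (4) 0 = 4 × 0, remainder 0 ✓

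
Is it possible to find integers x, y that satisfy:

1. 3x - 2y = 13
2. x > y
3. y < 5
Yes

Take x = 5, y = 1. Substituting into each constraint:
  (1) 3(5) - 2(1) = 13 ✓
  (2) 5 > 1 ✓
  (3) 1 < 5 ✓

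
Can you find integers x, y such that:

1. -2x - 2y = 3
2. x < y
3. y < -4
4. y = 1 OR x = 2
No

Even the single constraint (-2x - 2y = 3) is infeasible over the integers.

  - -2x - 2y = 3: every term on the left is divisible by 2, so the LHS ≡ 0 (mod 2), but the RHS 3 is not — no integer solution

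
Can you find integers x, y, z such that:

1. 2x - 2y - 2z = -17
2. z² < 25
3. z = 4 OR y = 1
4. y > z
No

Even the single constraint (2x - 2y - 2z = -17) is infeasible over the integers.

  - 2x - 2y - 2z = -17: every term on the left is divisible by 2, so the LHS ≡ 0 (mod 2), but the RHS -17 is not — no integer solution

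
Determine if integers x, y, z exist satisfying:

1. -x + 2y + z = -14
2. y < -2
Yes

Take x = 8, y = -3, z = 0. Substituting into each constraint:
  (1) (-8) + 2(-3) + 0 = -14 ✓
  (2) -3 < -2 ✓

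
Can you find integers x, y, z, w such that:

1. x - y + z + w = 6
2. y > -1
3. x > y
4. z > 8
Yes

Take x = 1, y = 0, z = 9, w = -4. Substituting into each constraint:
  (1) 1 + 0 + 9 + (-4) = 6 ✓
  (2) 0 > -1 ✓
  (3) 1 > 0 ✓
  (4) 9 > 8 ✓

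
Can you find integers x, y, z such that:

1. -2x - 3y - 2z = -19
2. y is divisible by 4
No

The full constraint system is jointly infeasible over the integers. Each constraint and what it forces:

  - -2x - 3y - 2z = -19: is a linear equation tying the variables together
  - y is divisible by 4: restricts y to multiples of 4

Modular obstruction: writing y = 4y', every remaining term of the linear equation is divisible by 2, so the left side is ≡ 0 (mod 2); but the right side -19 ≡ 1 (mod 2). No integers can satisfy it.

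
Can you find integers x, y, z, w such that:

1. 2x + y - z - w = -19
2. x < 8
Yes

Take x = 0, y = 0, z = 0, w = 19. Substituting into each constraint:
  (1) 2(0) + 0 + 0 + (-19) = -19 ✓
  (2) 0 < 8 ✓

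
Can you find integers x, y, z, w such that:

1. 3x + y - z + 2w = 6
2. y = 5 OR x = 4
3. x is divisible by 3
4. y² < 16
No

A contradictory subset is {y = 5 OR x = 4, x is divisible by 3, y² < 16}. No integer assignment can satisfy these jointly:

  - y = 5 OR x = 4: forces a choice: either y = 5 or x = 4
  - x is divisible by 3: restricts x to multiples of 3
  - y² < 16: restricts y to |y| ≤ 3

Split on the disjunction (y = 5 OR x = 4):
  • If y = 5: this contradicts y² < 16, which requires |y| ≤ 3.
  • If x = 4: this contradicts the divisibility constraint — 4 is not a multiple of 3.
Both branches are infeasible, so the system has no integer solution.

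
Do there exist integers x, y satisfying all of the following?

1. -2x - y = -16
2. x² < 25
Yes

Take x = 0, y = 16. Substituting into each constraint:
  (1) -2(0) + (-16) = -16 ✓
  (2) x² = (0)² = 0, and 0 < 25 ✓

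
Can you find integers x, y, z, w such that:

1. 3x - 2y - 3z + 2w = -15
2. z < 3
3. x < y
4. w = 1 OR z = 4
Yes

Take x = -9, y = -8, z = 2, w = 1. Substituting into each constraint:
  (1) 3(-9) - 2(-8) - 3(2) + 2(1) = -15 ✓
  (2) 2 < 3 ✓
  (3) -9 < -8 ✓
  (4) w = 1, target 1 ✓ (first branch holds)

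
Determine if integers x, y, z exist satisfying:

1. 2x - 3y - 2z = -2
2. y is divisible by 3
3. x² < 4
Yes

Take x = -1, y = 0, z = 0. Substituting into each constraint:
  (1) 2(-1) - 3(0) - 2(0) = -2 ✓
  (2) 0 = 3 × 0, remainder 0 ✓
  (3) x² = (-1)² = 1, and 1 < 4 ✓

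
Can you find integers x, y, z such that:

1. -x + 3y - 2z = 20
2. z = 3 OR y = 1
Yes

Take x = 1, y = 1, z = -9. Substituting into each constraint:
  (1) (-1) + 3(1) - 2(-9) = 20 ✓
  (2) y = 1, target 1 ✓ (second branch holds)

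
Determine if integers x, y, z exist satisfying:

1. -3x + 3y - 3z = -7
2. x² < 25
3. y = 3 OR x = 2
No

Even the single constraint (-3x + 3y - 3z = -7) is infeasible over the integers.

  - -3x + 3y - 3z = -7: every term on the left is divisible by 3, so the LHS ≡ 0 (mod 3), but the RHS -7 is not — no integer solution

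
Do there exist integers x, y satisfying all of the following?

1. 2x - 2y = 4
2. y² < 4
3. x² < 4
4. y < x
Yes

Take x = 1, y = -1. Substituting into each constraint:
  (1) 2(1) - 2(-1) = 4 ✓
  (2) y² = (-1)² = 1, and 1 < 4 ✓
  (3) x² = (1)² = 1, and 1 < 4 ✓
  (4) -1 < 1 ✓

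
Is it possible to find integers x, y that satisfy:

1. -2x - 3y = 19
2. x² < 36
Yes

Take x = -2, y = -5. Substituting into each constraint:
  (1) -2(-2) - 3(-5) = 19 ✓
  (2) x² = (-2)² = 4, and 4 < 36 ✓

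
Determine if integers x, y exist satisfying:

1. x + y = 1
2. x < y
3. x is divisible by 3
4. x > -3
Yes

Take x = 0, y = 1. Substituting into each constraint:
  (1) 0 + 1 = 1 ✓
  (2) 0 < 1 ✓
  (3) 0 = 3 × 0, remainder 0 ✓
  (4) 0 > -3 ✓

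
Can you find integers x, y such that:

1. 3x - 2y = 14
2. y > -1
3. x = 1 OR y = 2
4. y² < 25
Yes

Take x = 6, y = 2. Substituting into each constraint:
  (1) 3(6) - 2(2) = 14 ✓
  (2) 2 > -1 ✓
  (3) y = 2, target 2 ✓ (second branch holds)
  (4) y² = (2)² = 4, and 4 < 25 ✓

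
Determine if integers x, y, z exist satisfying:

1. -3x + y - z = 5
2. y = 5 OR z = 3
Yes

Take x = -2, y = 2, z = 3. Substituting into each constraint:
  (1) -3(-2) + 2 + (-3) = 5 ✓
  (2) z = 3, target 3 ✓ (second branch holds)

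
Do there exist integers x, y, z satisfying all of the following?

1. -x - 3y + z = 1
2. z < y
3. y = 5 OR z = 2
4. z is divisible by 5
Yes

Take x = -16, y = 5, z = 0. Substituting into each constraint:
  (1) 16 - 3(5) + 0 = 1 ✓
  (2) 0 < 5 ✓
  (3) y = 5, target 5 ✓ (first branch holds)
  (4) 0 = 5 × 0, remainder 0 ✓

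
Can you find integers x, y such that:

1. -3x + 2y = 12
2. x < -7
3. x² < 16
No

A contradictory subset is {x < -7, x² < 16}. No integer assignment can satisfy these jointly:

  - x < -7: bounds one variable relative to a constant
  - x² < 16: restricts x to |x| ≤ 3

Direct contradiction: the bounds on x require x ≥ -3 and x ≤ -8 simultaneously, which is empty.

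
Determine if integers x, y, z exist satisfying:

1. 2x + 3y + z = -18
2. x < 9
Yes

Take x = 0, y = 0, z = -18. Substituting into each constraint:
  (1) 2(0) + 3(0) + (-18) = -18 ✓
  (2) 0 < 9 ✓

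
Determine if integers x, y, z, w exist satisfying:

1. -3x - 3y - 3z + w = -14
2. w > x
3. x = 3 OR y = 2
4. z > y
Yes

Take x = -3, y = 2, z = 5, w = -2. Substituting into each constraint:
  (1) -3(-3) - 3(2) - 3(5) + (-2) = -14 ✓
  (2) -2 > -3 ✓
  (3) y = 2, target 2 ✓ (second branch holds)
  (4) 5 > 2 ✓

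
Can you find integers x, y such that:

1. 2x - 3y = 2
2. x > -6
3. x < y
Yes

Take x = -5, y = -4. Substituting into each constraint:
  (1) 2(-5) - 3(-4) = 2 ✓
  (2) -5 > -6 ✓
  (3) -5 < -4 ✓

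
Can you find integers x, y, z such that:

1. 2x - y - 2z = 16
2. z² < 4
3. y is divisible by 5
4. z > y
Yes

Take x = 9, y = 0, z = 1. Substituting into each constraint:
  (1) 2(9) + 0 - 2(1) = 16 ✓
  (2) z² = (1)² = 1, and 1 < 4 ✓
  (3) 0 = 5 × 0, remainder 0 ✓
  (4) 1 > 0 ✓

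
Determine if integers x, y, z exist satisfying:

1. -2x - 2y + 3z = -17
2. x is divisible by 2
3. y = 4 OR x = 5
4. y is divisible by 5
No

A contradictory subset is {x is divisible by 2, y = 4 OR x = 5, y is divisible by 5}. No integer assignment can satisfy these jointly:

  - x is divisible by 2: restricts x to multiples of 2
  - y = 4 OR x = 5: forces a choice: either y = 4 or x = 5
  - y is divisible by 5: restricts y to multiples of 5

Split on the disjunction (y = 4 OR x = 5):
  • If y = 4: this contradicts the divisibility constraint — 4 is not a multiple of 5.
  • If x = 5: this contradicts the divisibility constraint — 5 is not a multiple of 2.
Both branches are infeasible, so the system has no integer solution.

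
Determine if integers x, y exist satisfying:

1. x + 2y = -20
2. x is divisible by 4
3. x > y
Yes

Take x = 0, y = -10. Substituting into each constraint:
  (1) 0 + 2(-10) = -20 ✓
  (2) 0 = 4 × 0, remainder 0 ✓
  (3) 0 > -10 ✓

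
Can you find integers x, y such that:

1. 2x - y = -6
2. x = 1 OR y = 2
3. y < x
No

The full constraint system is jointly infeasible over the integers. Each constraint and what it forces:

  - 2x - y = -6: is a linear equation tying the variables together
  - x = 1 OR y = 2: forces a choice: either x = 1 or y = 2
  - y < x: bounds one variable relative to another variable

Split on the disjunction (x = 1 OR y = 2):
  • If x = 1: the equation forces y = 8, giving (x, y) = (1, 8), which violates x > y.
  • If y = 2: the equation forces x = -2, giving (y, x) = (2, -2), which violates x > y.
Both branches are infeasible, so the system has no integer solution.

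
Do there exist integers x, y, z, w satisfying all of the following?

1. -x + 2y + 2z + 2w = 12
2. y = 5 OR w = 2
Yes

Take x = -2, y = 5, z = 0, w = 0. Substituting into each constraint:
  (1) 2 + 2(5) + 2(0) + 2(0) = 12 ✓
  (2) y = 5, target 5 ✓ (first branch holds)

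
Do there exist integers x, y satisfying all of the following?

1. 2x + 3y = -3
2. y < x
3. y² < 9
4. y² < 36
Yes

Take x = 0, y = -1. Substituting into each constraint:
  (1) 2(0) + 3(-1) = -3 ✓
  (2) -1 < 0 ✓
  (3) y² = (-1)² = 1, and 1 < 9 ✓
  (4) y² = (-1)² = 1, and 1 < 36 ✓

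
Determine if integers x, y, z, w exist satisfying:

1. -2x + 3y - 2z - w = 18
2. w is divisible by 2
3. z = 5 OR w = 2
Yes

Take x = -2, y = 8, z = 5, w = 0. Substituting into each constraint:
  (1) -2(-2) + 3(8) - 2(5) + 0 = 18 ✓
  (2) 0 = 2 × 0, remainder 0 ✓
  (3) z = 5, target 5 ✓ (first branch holds)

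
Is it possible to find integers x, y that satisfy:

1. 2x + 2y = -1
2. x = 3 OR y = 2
No

Even the single constraint (2x + 2y = -1) is infeasible over the integers.

  - 2x + 2y = -1: every term on the left is divisible by 2, so the LHS ≡ 0 (mod 2), but the RHS -1 is not — no integer solution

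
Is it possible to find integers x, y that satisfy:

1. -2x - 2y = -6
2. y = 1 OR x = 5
Yes

Take x = 2, y = 1. Substituting into each constraint:
  (1) -2(2) - 2(1) = -6 ✓
  (2) y = 1, target 1 ✓ (first branch holds)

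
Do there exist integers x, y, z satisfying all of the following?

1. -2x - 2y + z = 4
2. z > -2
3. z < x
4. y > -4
Yes

Take x = 1, y = -3, z = 0. Substituting into each constraint:
  (1) -2(1) - 2(-3) + 0 = 4 ✓
  (2) 0 > -2 ✓
  (3) 0 < 1 ✓
  (4) -3 > -4 ✓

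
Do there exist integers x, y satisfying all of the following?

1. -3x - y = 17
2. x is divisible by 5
Yes

Take x = 0, y = -17. Substituting into each constraint:
  (1) -3(0) + 17 = 17 ✓
  (2) 0 = 5 × 0, remainder 0 ✓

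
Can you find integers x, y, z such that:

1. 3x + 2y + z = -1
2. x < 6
Yes

Take x = -1, y = 0, z = 2. Substituting into each constraint:
  (1) 3(-1) + 2(0) + 2 = -1 ✓
  (2) -1 < 6 ✓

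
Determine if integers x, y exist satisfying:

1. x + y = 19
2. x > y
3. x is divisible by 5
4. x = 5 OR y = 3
No

The full constraint system is jointly infeasible over the integers. Each constraint and what it forces:

  - x + y = 19: is a linear equation tying the variables together
  - x > y: bounds one variable relative to another variable
  - x is divisible by 5: restricts x to multiples of 5
  - x = 5 OR y = 3: forces a choice: either x = 5 or y = 3

Split on the disjunction (x = 5 OR y = 3):
  • If x = 5: the equation forces y = 14, giving (x, y) = (5, 14), which violates x > y.
  • If y = 3: with y = 3, writing x = 5x', every remaining term of the linear equation is divisible by 5, so the left side is ≡ 0 (mod 5); but the right side 16 ≡ 1 (mod 5). No integers can satisfy it.
Both branches are infeasible, so the system has no integer solution.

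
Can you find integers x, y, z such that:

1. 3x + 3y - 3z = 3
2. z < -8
Yes

Take x = 0, y = -8, z = -9. Substituting into each constraint:
  (1) 3(0) + 3(-8) - 3(-9) = 3 ✓
  (2) -9 < -8 ✓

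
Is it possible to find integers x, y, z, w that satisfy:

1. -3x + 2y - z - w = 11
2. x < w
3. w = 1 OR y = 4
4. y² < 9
Yes

Take x = 0, y = 0, z = -12, w = 1. Substituting into each constraint:
  (1) -3(0) + 2(0) + 12 + (-1) = 11 ✓
  (2) 0 < 1 ✓
  (3) w = 1, target 1 ✓ (first branch holds)
  (4) y² = (0)² = 0, and 0 < 9 ✓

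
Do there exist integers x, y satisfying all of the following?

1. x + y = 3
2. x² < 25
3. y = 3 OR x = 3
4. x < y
Yes

Take x = 0, y = 3. Substituting into each constraint:
  (1) 0 + 3 = 3 ✓
  (2) x² = (0)² = 0, and 0 < 25 ✓
  (3) y = 3, target 3 ✓ (first branch holds)
  (4) 0 < 3 ✓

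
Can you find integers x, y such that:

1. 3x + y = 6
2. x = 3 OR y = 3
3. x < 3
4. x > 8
No

A contradictory subset is {x < 3, x > 8}. No integer assignment can satisfy these jointly:

  - x < 3: bounds one variable relative to a constant
  - x > 8: bounds one variable relative to a constant

Direct contradiction: the bounds on x require x ≥ 9 and x ≤ 2 simultaneously, which is empty.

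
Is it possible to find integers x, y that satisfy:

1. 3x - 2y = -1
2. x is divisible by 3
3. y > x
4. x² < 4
No

The full constraint system is jointly infeasible over the integers. Each constraint and what it forces:

  - 3x - 2y = -1: is a linear equation tying the variables together
  - x is divisible by 3: restricts x to multiples of 3
  - y > x: bounds one variable relative to another variable
  - x² < 4: restricts x to |x| ≤ 1

The bounds confine x to {0} with 3 | x. For each value, substitute into the equation:
  • x = 0: the equation gives -2y = -1, so y would not be an integer.
Every case fails, so no integer solution exists.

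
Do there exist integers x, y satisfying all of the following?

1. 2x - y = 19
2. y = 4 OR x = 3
Yes

Take x = 3, y = -13. Substituting into each constraint:
  (1) 2(3) + 13 = 19 ✓
  (2) x = 3, target 3 ✓ (second branch holds)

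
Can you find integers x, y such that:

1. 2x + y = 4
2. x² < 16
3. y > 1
Yes

Take x = 0, y = 4. Substituting into each constraint:
  (1) 2(0) + 4 = 4 ✓
  (2) x² = (0)² = 0, and 0 < 16 ✓
  (3) 4 > 1 ✓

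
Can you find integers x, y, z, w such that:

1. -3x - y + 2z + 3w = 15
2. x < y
Yes

Take x = 0, y = 1, z = 2, w = 4. Substituting into each constraint:
  (1) -3(0) + (-1) + 2(2) + 3(4) = 15 ✓
  (2) 0 < 1 ✓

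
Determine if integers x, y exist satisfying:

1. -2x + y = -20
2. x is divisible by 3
Yes

Take x = 0, y = -20. Substituting into each constraint:
  (1) -2(0) + (-20) = -20 ✓
  (2) 0 = 3 × 0, remainder 0 ✓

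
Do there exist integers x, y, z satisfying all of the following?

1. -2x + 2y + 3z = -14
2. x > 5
Yes

Take x = 7, y = 0, z = 0. Substituting into each constraint:
  (1) -2(7) + 2(0) + 3(0) = -14 ✓
  (2) 7 > 5 ✓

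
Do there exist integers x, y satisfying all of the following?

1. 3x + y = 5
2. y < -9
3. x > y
Yes

Take x = 5, y = -10. Substituting into each constraint:
  (1) 3(5) + (-10) = 5 ✓
  (2) -10 < -9 ✓
  (3) 5 > -10 ✓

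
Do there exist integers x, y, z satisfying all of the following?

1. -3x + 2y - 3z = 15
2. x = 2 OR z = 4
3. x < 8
Yes

Take x = -9, y = 0, z = 4. Substituting into each constraint:
  (1) -3(-9) + 2(0) - 3(4) = 15 ✓
  (2) z = 4, target 4 ✓ (second branch holds)
  (3) -9 < 8 ✓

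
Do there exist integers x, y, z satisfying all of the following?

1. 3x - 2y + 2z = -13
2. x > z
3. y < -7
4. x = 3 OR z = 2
Yes

Take x = 3, y = -8, z = -19. Substituting into each constraint:
  (1) 3(3) - 2(-8) + 2(-19) = -13 ✓
  (2) 3 > -19 ✓
  (3) -8 < -7 ✓
  (4) x = 3, target 3 ✓ (first branch holds)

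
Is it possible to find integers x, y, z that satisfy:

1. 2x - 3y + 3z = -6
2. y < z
Yes

Take x = -6, y = 0, z = 2. Substituting into each constraint:
  (1) 2(-6) - 3(0) + 3(2) = -6 ✓
  (2) 0 < 2 ✓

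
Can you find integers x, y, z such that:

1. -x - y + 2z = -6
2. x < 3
Yes

Take x = 0, y = 6, z = 0. Substituting into each constraint:
  (1) 0 + (-6) + 2(0) = -6 ✓
  (2) 0 < 3 ✓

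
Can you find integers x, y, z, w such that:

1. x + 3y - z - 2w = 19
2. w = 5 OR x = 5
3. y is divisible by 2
Yes

Take x = 0, y = 0, z = -29, w = 5. Substituting into each constraint:
  (1) 0 + 3(0) + 29 - 2(5) = 19 ✓
  (2) w = 5, target 5 ✓ (first branch holds)
  (3) 0 = 2 × 0, remainder 0 ✓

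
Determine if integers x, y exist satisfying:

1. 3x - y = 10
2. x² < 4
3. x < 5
Yes

Take x = 0, y = -10. Substituting into each constraint:
  (1) 3(0) + 10 = 10 ✓
  (2) x² = (0)² = 0, and 0 < 4 ✓
  (3) 0 < 5 ✓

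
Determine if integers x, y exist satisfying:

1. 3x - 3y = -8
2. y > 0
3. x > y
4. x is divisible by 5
No

Even the single constraint (3x - 3y = -8) is infeasible over the integers.

  - 3x - 3y = -8: every term on the left is divisible by 3, so the LHS ≡ 0 (mod 3), but the RHS -8 is not — no integer solution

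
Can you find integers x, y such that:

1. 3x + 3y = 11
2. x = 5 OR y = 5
No

Even the single constraint (3x + 3y = 11) is infeasible over the integers.

  - 3x + 3y = 11: every term on the left is divisible by 3, so the LHS ≡ 0 (mod 3), but the RHS 11 is not — no integer solution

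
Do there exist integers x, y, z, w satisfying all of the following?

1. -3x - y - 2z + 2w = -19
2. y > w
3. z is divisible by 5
Yes

Take x = 5, y = 0, z = 0, w = -2. Substituting into each constraint:
  (1) -3(5) + 0 - 2(0) + 2(-2) = -19 ✓
  (2) 0 > -2 ✓
  (3) 0 = 5 × 0, remainder 0 ✓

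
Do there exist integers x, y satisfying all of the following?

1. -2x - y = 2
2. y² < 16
Yes

Take x = 0, y = -2. Substituting into each constraint:
  (1) -2(0) + 2 = 2 ✓
  (2) y² = (-2)² = 4, and 4 < 16 ✓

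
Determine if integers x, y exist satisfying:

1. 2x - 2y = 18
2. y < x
Yes

Take x = 9, y = 0. Substituting into each constraint:
  (1) 2(9) - 2(0) = 18 ✓
  (2) 0 < 9 ✓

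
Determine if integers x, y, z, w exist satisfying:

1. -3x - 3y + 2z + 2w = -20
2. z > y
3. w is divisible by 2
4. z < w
Yes

Take x = 9, y = -1, z = 0, w = 2. Substituting into each constraint:
  (1) -3(9) - 3(-1) + 2(0) + 2(2) = -20 ✓
  (2) 0 > -1 ✓
  (3) 2 = 2 × 1, remainder 0 ✓
  (4) 0 < 2 ✓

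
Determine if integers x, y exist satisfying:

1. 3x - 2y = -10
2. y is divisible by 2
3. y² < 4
No

The full constraint system is jointly infeasible over the integers. Each constraint and what it forces:

  - 3x - 2y = -10: is a linear equation tying the variables together
  - y is divisible by 2: restricts y to multiples of 2
  - y² < 4: restricts y to |y| ≤ 1

The bounds confine y to {0} with 2 | y. For each value, substitute into the equation:
  • y = 0: the equation gives 3x = -10, so x would not be an integer.
Every case fails, so no integer solution exists.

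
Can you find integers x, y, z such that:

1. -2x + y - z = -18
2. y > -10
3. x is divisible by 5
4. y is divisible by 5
Yes

Take x = 0, y = 0, z = 18. Substituting into each constraint:
  (1) -2(0) + 0 + (-18) = -18 ✓
  (2) 0 > -10 ✓
  (3) 0 = 5 × 0, remainder 0 ✓
  (4) 0 = 5 × 0, remainder 0 ✓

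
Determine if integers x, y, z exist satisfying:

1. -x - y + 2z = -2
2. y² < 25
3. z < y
Yes

Take x = 0, y = 0, z = -1. Substituting into each constraint:
  (1) 0 + 0 + 2(-1) = -2 ✓
  (2) y² = (0)² = 0, and 0 < 25 ✓
  (3) -1 < 0 ✓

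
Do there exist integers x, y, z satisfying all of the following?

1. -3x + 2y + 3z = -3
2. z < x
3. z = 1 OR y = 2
Yes

Take x = 2, y = 0, z = 1. Substituting into each constraint:
  (1) -3(2) + 2(0) + 3(1) = -3 ✓
  (2) 1 < 2 ✓
  (3) z = 1, target 1 ✓ (first branch holds)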